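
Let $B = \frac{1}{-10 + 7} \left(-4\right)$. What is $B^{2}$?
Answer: $\frac{16}{9} \approx 1.7778$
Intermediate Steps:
$B = \frac{4}{3}$ ($B = \frac{1}{-3} \left(-4\right) = \left(- \frac{1}{3}\right) \left(-4\right) = \frac{4}{3} \approx 1.3333$)
$B^{2} = \left(\frac{4}{3}\right)^{2} = \frac{16}{9}$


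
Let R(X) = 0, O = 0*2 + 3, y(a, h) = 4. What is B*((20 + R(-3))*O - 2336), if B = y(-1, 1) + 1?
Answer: -11380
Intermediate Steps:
O = 3 (O = 0 + 3 = 3)
B = 5 (B = 4 + 1 = 5)
B*((20 + R(-3))*O - 2336) = 5*((20 + 0)*3 - 2336) = 5*(20*3 - 2336) = 5*(60 - 2336) = 5*(-2276) = -11380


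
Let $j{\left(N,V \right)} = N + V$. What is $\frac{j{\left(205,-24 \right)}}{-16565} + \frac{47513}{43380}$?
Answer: $\frac{155840213}{143717940} \approx 1.0843$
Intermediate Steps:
$\frac{j{\left(205,-24 \right)}}{-16565} + \frac{47513}{43380} = \frac{205 - 24}{-16565} + \frac{47513}{43380} = 181 \left(- \frac{1}{16565}\right) + 47513 \cdot \frac{1}{43380} = - \frac{181}{16565} + \frac{47513}{43380} = \frac{155840213}{143717940}$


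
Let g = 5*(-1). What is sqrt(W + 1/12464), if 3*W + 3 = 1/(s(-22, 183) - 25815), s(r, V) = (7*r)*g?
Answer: I*sqrt(54808815294864885)/234120660 ≈ 0.99997*I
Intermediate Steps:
g = -5
s(r, V) = -35*r (s(r, V) = (7*r)*(-5) = -35*r)
W = -75136/75135 (W = -1 + 1/(3*(-35*(-22) - 25815)) = -1 + 1/(3*(770 - 25815)) = -1 + (1/3)/(-25045) = -1 + (1/3)*(-1/25045) = -1 - 1/75135 = -75136/75135 ≈ -1.0000)
sqrt(W + 1/12464) = sqrt(-75136/75135 + 1/12464) = sqrt(-936419969/936482640) = I*sqrt(54808815294864885)/234120660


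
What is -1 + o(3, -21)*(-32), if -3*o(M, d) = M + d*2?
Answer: -417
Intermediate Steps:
o(M, d) = -2*d/3 - M/3 (o(M, d) = -(M + d*2)/3 = -(M + 2*d)/3 = -2*d/3 - M/3)
-1 + o(3, -21)*(-32) = -1 + (-⅔*(-21) - ⅓*3)*(-32) = -1 + (14 - 1)*(-32) = -1 + 13*(-32) = -1 - 416 = -417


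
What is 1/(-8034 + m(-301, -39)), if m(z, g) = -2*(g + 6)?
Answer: -1/7968 ≈ -0.00012550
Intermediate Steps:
m(z, g) = -12 - 2*g (m(z, g) = -2*(6 + g) = -12 - 2*g)
1/(-8034 + m(-301, -39)) = 1/(-8034 + (-12 - 2*(-39))) = 1/(-8034 + (-12 + 78)) = 1/(-8034 + 66) = 1/(-7968) = -1/7968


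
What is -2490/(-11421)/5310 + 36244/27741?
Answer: 24423388217/18692967699 ≈ 1.3066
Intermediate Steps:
-2490/(-11421)/5310 + 36244/27741 = -2490*(-1/11421)*(1/5310) + 36244*(1/27741) = (830/3807)*(1/5310) + 36244/27741 = 83/2021517 + 36244/27741 = 24423388217/18692967699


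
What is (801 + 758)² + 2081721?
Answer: 4512202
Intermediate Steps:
(801 + 758)² + 2081721 = 1559² + 2081721 = 2430481 + 2081721 = 4512202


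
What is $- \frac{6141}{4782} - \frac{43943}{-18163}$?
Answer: $\frac{32865481}{28951822} \approx 1.1352$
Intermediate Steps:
$- \frac{6141}{4782} - \frac{43943}{-18163} = \left(-6141\right) \frac{1}{4782} - - \frac{43943}{18163} = - \frac{2047}{1594} + \frac{43943}{18163} = \frac{32865481}{28951822}$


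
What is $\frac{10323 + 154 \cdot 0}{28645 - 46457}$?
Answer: $- \frac{10323}{17812} \approx -0.57955$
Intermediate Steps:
$\frac{10323 + 154 \cdot 0}{28645 - 46457} = \frac{10323 + 0}{-17812} = 10323 \left(- \frac{1}{17812}\right) = - \frac{10323}{17812}$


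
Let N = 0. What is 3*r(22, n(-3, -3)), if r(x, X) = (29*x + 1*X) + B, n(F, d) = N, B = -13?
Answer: 1875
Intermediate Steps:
n(F, d) = 0
r(x, X) = -13 + X + 29*x (r(x, X) = (29*x + 1*X) - 13 = (29*x + X) - 13 = (X + 29*x) - 13 = -13 + X + 29*x)
3*r(22, n(-3, -3)) = 3*(-13 + 0 + 29*22) = 3*(-13 + 0 + 638) = 3*625 = 1875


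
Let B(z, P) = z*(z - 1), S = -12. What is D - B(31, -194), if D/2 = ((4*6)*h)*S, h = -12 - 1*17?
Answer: 15774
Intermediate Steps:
h = -29 (h = -12 - 17 = -29)
D = 16704 (D = 2*(((4*6)*(-29))*(-12)) = 2*((24*(-29))*(-12)) = 2*(-696*(-12)) = 2*8352 = 16704)
B(z, P) = z*(-1 + z)
D - B(31, -194) = 16704 - 31*(-1 + 31) = 16704 - 31*30 = 16704 - 1*930 = 16704 - 930 = 15774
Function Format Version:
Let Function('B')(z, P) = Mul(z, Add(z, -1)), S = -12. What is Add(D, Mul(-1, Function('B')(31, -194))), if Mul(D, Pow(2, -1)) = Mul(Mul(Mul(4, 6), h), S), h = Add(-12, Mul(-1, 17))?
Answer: 15774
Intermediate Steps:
h = -29 (h = Add(-12, -17) = -29)
D = 16704 (D = Mul(2, Mul(Mul(Mul(4, 6), -29), -12)) = Mul(2, Mul(Mul(24, -29), -12)) = Mul(2, Mul(-696, -12)) = Mul(2, 8352) = 16704)
Function('B')(z, P) = Mul(z, Add(-1, z))
Add(D, Mul(-1, Function('B')(31, -194))) = Add(16704, Mul(-1, Mul(31, Add(-1, 31)))) = Add(16704, Mul(-1, Mul(31, 30))) = Add(16704, Mul(-1, 930)) = Add(16704, -930) = 15774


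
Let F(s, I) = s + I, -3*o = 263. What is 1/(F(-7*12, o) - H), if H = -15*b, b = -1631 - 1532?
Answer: -3/142850 ≈ -2.1001e-5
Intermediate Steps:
o = -263/3 (o = -1/3*263 = -263/3 ≈ -87.667)
F(s, I) = I + s
b = -3163
H = 47445 (H = -15*(-3163) = 47445)
1/(F(-7*12, o) - H) = 1/((-263/3 - 7*12) - 1*47445) = 1/((-263/3 - 84) - 47445) = 1/(-515/3 - 47445) = 1/(-142850/3) = -3/142850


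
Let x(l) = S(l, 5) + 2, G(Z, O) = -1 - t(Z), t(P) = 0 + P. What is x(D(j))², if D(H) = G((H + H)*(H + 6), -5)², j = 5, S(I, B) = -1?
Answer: 1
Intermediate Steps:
t(P) = P
G(Z, O) = -1 - Z
D(H) = (-1 - 2*H*(6 + H))² (D(H) = (-1 - (H + H)*(H + 6))² = (-1 - 2*H*(6 + H))²)
x(l) = 1 (x(l) = -1 + 2 = 1)
x(D(j))² = 1² = 1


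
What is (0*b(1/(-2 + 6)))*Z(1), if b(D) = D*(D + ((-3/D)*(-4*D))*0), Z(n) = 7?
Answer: 0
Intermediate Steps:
b(D) = D² (b(D) = D*(D + 12*0) = D*(D + 0) = D*D = D²)
(0*b(1/(-2 + 6)))*Z(1) = (0*(1/(-2 + 6))²)*7 = (0*(1/4)²)*7 = (0*(¼)²)*7 = (0*(1/16))*7 = 0*7 = 0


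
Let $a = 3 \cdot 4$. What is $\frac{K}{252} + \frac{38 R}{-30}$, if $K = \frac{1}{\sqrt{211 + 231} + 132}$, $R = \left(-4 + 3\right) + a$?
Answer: $- \frac{8281537}{594370} - \frac{\sqrt{442}}{4279464} \approx -13.933$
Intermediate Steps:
$a = 12$
$R = 11$ ($R = \left(-4 + 3\right) + 12 = -1 + 12 = 11$)
$K = \frac{1}{132 + \sqrt{442}}$ ($K = \frac{1}{\sqrt{442} + 132} = \frac{1}{132 + \sqrt{442}} \approx 0.0065349$)
$\frac{K}{252} + \frac{38 R}{-30} = \frac{\frac{66}{8491} - \frac{\sqrt{442}}{16982}}{252} + \frac{38 \cdot 11}{-30} = \left(\frac{66}{8491} - \frac{\sqrt{442}}{16982}\right) \frac{1}{252} + 418 \left(- \frac{1}{30}\right) = \left(\frac{11}{356622} - \frac{\sqrt{442}}{4279464}\right) - \frac{209}{15} = - \frac{8281537}{594370} - \frac{\sqrt{442}}{4279464}$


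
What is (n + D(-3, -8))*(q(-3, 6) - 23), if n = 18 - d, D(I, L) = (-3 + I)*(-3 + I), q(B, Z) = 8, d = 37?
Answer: -255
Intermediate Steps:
D(I, L) = (-3 + I)**2
n = -19 (n = 18 - 1*37 = 18 - 37 = -19)
(n + D(-3, -8))*(q(-3, 6) - 23) = (-19 + (-3 - 3)**2)*(8 - 23) = (-19 + (-6)**2)*(-15) = (-19 + 36)*(-15) = 17*(-15) = -255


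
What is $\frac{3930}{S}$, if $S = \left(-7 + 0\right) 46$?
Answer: $- \frac{1965}{161} \approx -12.205$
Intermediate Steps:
$S = -322$ ($S = \left(-7\right) 46 = -322$)
$\frac{3930}{S} = \frac{3930}{-322} = 3930 \left(- \frac{1}{322}\right) = - \frac{1965}{161}$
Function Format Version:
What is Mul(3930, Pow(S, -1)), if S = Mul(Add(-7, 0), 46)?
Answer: Rational(-1965, 161) ≈ -12.205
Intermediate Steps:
S = -322 (S = Mul(-7, 46) = -322)
Mul(3930, Pow(S, -1)) = Mul(3930, Pow(-322, -1)) = Mul(3930, Rational(-1, 322)) = Rational(-1965, 161)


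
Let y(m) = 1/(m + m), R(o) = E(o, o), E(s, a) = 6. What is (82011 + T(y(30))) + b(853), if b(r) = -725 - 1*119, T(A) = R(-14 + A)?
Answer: 81173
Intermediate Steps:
R(o) = 6
y(m) = 1/(2*m)
T(A) = 6
b(r) = -844 (b(r) = -725 - 119 = -844)
(82011 + T(y(30))) + b(853) = (82011 + 6) - 844 = 82017 - 844 = 81173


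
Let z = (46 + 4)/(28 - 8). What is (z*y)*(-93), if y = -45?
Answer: 20925/2 ≈ 10463.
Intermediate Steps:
z = 5/2 (z = 50/20 = 50*(1/20) = 5/2 ≈ 2.5000)
(z*y)*(-93) = ((5/2)*(-45))*(-93) = -225/2*(-93) = 20925/2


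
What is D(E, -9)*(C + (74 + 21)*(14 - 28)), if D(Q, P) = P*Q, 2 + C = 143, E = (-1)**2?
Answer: 10701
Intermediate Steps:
E = 1
C = 141 (C = -2 + 143 = 141)
D(E, -9)*(C + (74 + 21)*(14 - 28)) = (-9*1)*(141 + (74 + 21)*(14 - 28)) = -9*(141 + 95*(-14)) = -9*(141 - 1330) = -9*(-1189) = 10701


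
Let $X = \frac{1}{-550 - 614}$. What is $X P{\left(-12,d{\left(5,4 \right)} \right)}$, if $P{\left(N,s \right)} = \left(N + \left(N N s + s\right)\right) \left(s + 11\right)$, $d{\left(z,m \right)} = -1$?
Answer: $\frac{785}{582} \approx 1.3488$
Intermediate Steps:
$P{\left(N,s \right)} = \left(11 + s\right) \left(N + s + s N^{2}\right)$ ($P{\left(N,s \right)} = \left(N + \left(N^{2} s + s\right)\right) \left(11 + s\right) = \left(N + \left(s N^{2} + s\right)\right) \left(11 + s\right) = \left(N + \left(s + s N^{2}\right)\right) \left(11 + s\right) = \left(N + s + s N^{2}\right) \left(11 + s\right) = \left(11 + s\right) \left(N + s + s N^{2}\right)$)
$X = - \frac{1}{1164}$ ($X = \frac{1}{-1164} = - \frac{1}{1164} \approx -0.00085911$)
$X P{\left(-12,d{\left(5,4 \right)} \right)} = - \frac{\left(-1\right)^{2} + 11 \left(-12\right) + 11 \left(-1\right) - -12 + \left(-12\right)^{2} \left(-1\right)^{2} + 11 \left(-1\right) \left(-12\right)^{2}}{1164} = - \frac{1 - 132 - 11 + 12 + 144 \cdot 1 + 11 \left(-1\right) 144}{1164} = - \frac{1 - 132 - 11 + 12 + 144 - 1584}{1164} = \left(- \frac{1}{1164}\right) \left(-1570\right) = \frac{785}{582}$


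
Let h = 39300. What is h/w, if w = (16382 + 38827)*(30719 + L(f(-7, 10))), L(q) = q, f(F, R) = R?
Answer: 13100/565505787 ≈ 2.3165e-5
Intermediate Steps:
w = 1696517361 (w = (16382 + 38827)*(30719 + 10) = 55209*30729 = 1696517361)
h/w = 39300/1696517361 = 39300*(1/1696517361) = 13100/565505787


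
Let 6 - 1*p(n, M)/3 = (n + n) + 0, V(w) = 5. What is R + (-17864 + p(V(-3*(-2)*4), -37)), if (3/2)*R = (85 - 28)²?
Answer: -15710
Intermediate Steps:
p(n, M) = 18 - 6*n (p(n, M) = 18 - 3*((n + n) + 0) = 18 - 3*(2*n + 0) = 18 - 6*n)
R = 2166 (R = 2*(85 - 28)²/3 = (⅔)*57² = (⅔)*3249 = 2166)
R + (-17864 + p(V(-3*(-2)*4), -37)) = 2166 + (-17864 + (18 - 6*5)) = 2166 + (-17864 + (18 - 30)) = 2166 + (-17864 - 12) = 2166 - 17876 = -15710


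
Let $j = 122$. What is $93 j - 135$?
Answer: $11211$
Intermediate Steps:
$93 j - 135 = 93 \cdot 122 - 135 = 11346 - 135 = 11211$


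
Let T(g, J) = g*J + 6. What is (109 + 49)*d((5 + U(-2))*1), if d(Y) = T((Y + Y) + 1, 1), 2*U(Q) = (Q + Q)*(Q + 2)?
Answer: 2686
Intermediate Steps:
U(Q) = Q*(2 + Q) (U(Q) = ((Q + Q)*(Q + 2))/2 = ((2*Q)*(2 + Q))/2 = (2*Q*(2 + Q))/2 = Q*(2 + Q))
T(g, J) = 6 + J*g (T(g, J) = J*g + 6 = 6 + J*g)
d(Y) = 7 + 2*Y (d(Y) = 6 + 1*((Y + Y) + 1) = 6 + 1*(2*Y + 1) = 6 + 1*(1 + 2*Y) = 6 + (1 + 2*Y) = 7 + 2*Y)
(109 + 49)*d((5 + U(-2))*1) = (109 + 49)*(7 + 2*((5 - 2*(2 - 2))*1)) = 158*(7 + 2*((5 - 2*0)*1)) = 158*(7 + 2*((5 + 0)*1)) = 158*(7 + 2*(5*1)) = 158*(7 + 2*5) = 158*(7 + 10) = 158*17 = 2686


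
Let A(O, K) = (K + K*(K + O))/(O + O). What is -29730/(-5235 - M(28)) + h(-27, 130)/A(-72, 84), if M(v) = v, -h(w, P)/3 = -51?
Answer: -6957438/478933 ≈ -14.527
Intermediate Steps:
h(w, P) = 153 (h(w, P) = -3*(-51) = 153)
A(O, K) = (K + K*(K + O))/(2*O) (A(O, K) = (K + K*(K + O))/((2*O)) = (K + K*(K + O))*(1/(2*O)) = (K + K*(K + O))/(2*O))
-29730/(-5235 - M(28)) + h(-27, 130)/A(-72, 84) = -29730/(-5235 - 1*28) + 153/(((1/2)*84*(1 + 84 - 72)/(-72))) = -29730/(-5235 - 28) + 153/(((1/2)*84*(-1/72)*13)) = -29730/(-5263) + 153/(-91/12) = -29730*(-1/5263) + 153*(-12/91) = 29730/5263 - 1836/91 = -6957438/478933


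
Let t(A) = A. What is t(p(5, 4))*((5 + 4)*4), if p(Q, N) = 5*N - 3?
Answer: 612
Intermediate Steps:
p(Q, N) = -3 + 5*N
t(p(5, 4))*((5 + 4)*4) = (-3 + 5*4)*((5 + 4)*4) = (-3 + 20)*(9*4) = 17*36 = 612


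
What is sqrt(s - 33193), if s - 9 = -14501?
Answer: 17*I*sqrt(165) ≈ 218.37*I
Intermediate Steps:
s = -14492 (s = 9 - 14501 = -14492)
sqrt(s - 33193) = sqrt(-14492 - 33193) = sqrt(-47685) = 17*I*sqrt(165)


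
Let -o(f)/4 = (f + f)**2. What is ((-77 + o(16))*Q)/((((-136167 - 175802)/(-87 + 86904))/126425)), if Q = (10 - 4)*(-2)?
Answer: -549626125031100/311969 ≈ -1.7618e+9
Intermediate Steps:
o(f) = -16*f**2 (o(f) = -4*(f + f)**2 = -4*4*f**2 = -16*f**2)
Q = -12 (Q = 6*(-2) = -12)
((-77 + o(16))*Q)/((((-136167 - 175802)/(-87 + 86904))/126425)) = ((-77 - 16*16**2)*(-12))/((((-136167 - 175802)/(-87 + 86904))/126425)) = ((-77 - 16*256)*(-12))/((-311969/86817*(1/126425))) = ((-77 - 4096)*(-12))/((-311969*1/86817*(1/126425))) = (-4173*(-12))/((-311969/86817*1/126425)) = 50076/(-311969/10975839225) = 50076*(-10975839225/311969) = -549626125031100/311969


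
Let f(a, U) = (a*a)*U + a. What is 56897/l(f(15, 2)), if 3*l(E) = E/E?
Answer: 170691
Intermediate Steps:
f(a, U) = a + U*a² (f(a, U) = a²*U + a = U*a² + a = a + U*a²)
l(E) = ⅓ (l(E) = (E/E)/3 = (⅓)*1 = ⅓)
56897/l(f(15, 2)) = 56897/(⅓) = 56897*3 = 170691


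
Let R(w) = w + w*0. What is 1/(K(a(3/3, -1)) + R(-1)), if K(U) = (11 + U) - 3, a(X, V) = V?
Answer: ⅙ ≈ 0.16667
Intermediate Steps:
R(w) = w (R(w) = w + 0 = w)
K(U) = 8 + U
1/(K(a(3/3, -1)) + R(-1)) = 1/((8 - 1) - 1) = 1/(7 - 1) = 1/6 = ⅙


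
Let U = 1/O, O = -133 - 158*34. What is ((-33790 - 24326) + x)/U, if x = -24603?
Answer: 455368095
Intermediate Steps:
O = -5505 (O = -133 - 5372 = -5505)
U = -1/5505 (U = 1/(-5505) = -1/5505 ≈ -0.00018165)
((-33790 - 24326) + x)/U = ((-33790 - 24326) - 24603)/(-1/5505) = (-58116 - 24603)*(-5505) = -82719*(-5505) = 455368095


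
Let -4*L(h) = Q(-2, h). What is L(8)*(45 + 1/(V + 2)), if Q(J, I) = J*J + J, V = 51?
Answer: -1193/53 ≈ -22.509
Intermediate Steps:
Q(J, I) = J + J² (Q(J, I) = J² + J = J + J²)
L(h) = -½ (L(h) = -(-1)*(1 - 2)/2 = -(-1)*(-1)/2 = -¼*2 = -½)
L(8)*(45 + 1/(V + 2)) = -(45 + 1/(51 + 2))/2 = -(45 + 1/53)/2 = -½*2386/53 = -1193/53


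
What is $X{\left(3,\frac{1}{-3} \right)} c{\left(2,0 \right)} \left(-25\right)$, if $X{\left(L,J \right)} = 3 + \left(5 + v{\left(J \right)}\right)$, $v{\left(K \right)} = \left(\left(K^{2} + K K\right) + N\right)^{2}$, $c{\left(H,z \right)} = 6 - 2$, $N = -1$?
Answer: $- \frac{69700}{81} \approx -860.49$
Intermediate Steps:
$c{\left(H,z \right)} = 4$
$v{\left(K \right)} = \left(-1 + 2 K^{2}\right)^{2}$ ($v{\left(K \right)} = \left(\left(K^{2} + K K\right) - 1\right)^{2} = \left(\left(K^{2} + K^{2}\right) - 1\right)^{2} = \left(2 K^{2} - 1\right)^{2} = \left(-1 + 2 K^{2}\right)^{2}$)
$X{\left(L,J \right)} = 8 + \left(-1 + 2 J^{2}\right)^{2}$ ($X{\left(L,J \right)} = 3 + \left(5 + \left(-1 + 2 J^{2}\right)^{2}\right) = 8 + \left(-1 + 2 J^{2}\right)^{2}$)
$X{\left(3,\frac{1}{-3} \right)} c{\left(2,0 \right)} \left(-25\right) = \left(8 + \left(-1 + 2 \left(\frac{1}{-3}\right)^{2}\right)^{2}\right) 4 \left(-25\right) = \left(8 + \left(-1 + 2 \left(- \frac{1}{3}\right)^{2}\right)^{2}\right) 4 \left(-25\right) = \left(8 + \left(-1 + 2 \cdot \frac{1}{9}\right)^{2}\right) 4 \left(-25\right) = \left(8 + \left(-1 + \frac{2}{9}\right)^{2}\right) 4 \left(-25\right) = \left(8 + \left(- \frac{7}{9}\right)^{2}\right) 4 \left(-25\right) = \left(8 + \frac{49}{81}\right) 4 \left(-25\right) = \frac{697}{81} \cdot 4 \left(-25\right) = \frac{2788}{81} \left(-25\right) = - \frac{69700}{81}$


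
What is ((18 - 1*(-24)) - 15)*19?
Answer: 513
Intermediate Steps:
((18 - 1*(-24)) - 15)*19 = ((18 + 24) - 15)*19 = (42 - 15)*19 = 27*19 = 513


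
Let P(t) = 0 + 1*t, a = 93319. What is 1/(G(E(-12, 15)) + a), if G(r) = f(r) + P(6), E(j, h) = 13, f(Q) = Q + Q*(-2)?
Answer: 1/93312 ≈ 1.0717e-5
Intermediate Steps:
f(Q) = -Q (f(Q) = Q - 2*Q = -Q)
P(t) = t (P(t) = 0 + t = t)
G(r) = 6 - r (G(r) = -r + 6 = 6 - r)
1/(G(E(-12, 15)) + a) = 1/((6 - 1*13) + 93319) = 1/((6 - 13) + 93319) = 1/(-7 + 93319) = 1/93312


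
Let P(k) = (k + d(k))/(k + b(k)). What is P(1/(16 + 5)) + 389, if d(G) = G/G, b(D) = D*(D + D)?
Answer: 9409/23 ≈ 409.09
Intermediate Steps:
b(D) = 2*D**2 (b(D) = D*(2*D) = 2*D**2)
d(G) = 1
P(k) = (1 + k)/(k + 2*k**2) (P(k) = (k + 1)/(k + 2*k**2) = (1 + k)/(k + 2*k**2))
P(1/(16 + 5)) + 389 = (1 + 1/(16 + 5))/((1/(16 + 5))*(1 + 2/(16 + 5))) + 389 = (1 + 1/21)/((1/21)*(1 + 2/21)) + 389 = (1 + 1/21)/((1/21)*(1 + 2*(1/21))) + 389 = 21*(22/21)/(1 + 2/21) + 389 = 21*(22/21)/(23/21) + 389 = 21*(21/23)*(22/21) + 389 = 462/23 + 389 = 9409/23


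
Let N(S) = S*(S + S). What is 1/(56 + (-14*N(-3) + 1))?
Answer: -1/195 ≈ -0.0051282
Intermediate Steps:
N(S) = 2*S**2 (N(S) = S*(2*S) = 2*S**2)
1/(56 + (-14*N(-3) + 1)) = 1/(56 + (-28*(-3)**2 + 1)) = 1/(56 + (-28*9 + 1)) = 1/(56 + (-14*18 + 1)) = 1/(56 + (-252 + 1)) = 1/(56 - 251) = 1/(-195) = -1/195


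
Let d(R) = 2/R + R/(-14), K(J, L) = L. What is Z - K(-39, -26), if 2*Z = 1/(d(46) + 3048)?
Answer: 25490873/980412 ≈ 26.000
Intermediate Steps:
d(R) = 2/R - R/14 (d(R) = 2/R + R*(-1/14) = 2/R - R/14)
Z = 161/980412 (Z = 1/(2*((2/46 - 1/14*46) + 3048)) = 1/(2*((2*(1/46) - 23/7) + 3048)) = 1/(2*((1/23 - 23/7) + 3048)) = 1/(2*(-522/161 + 3048)) = 1/(2*(490206/161)) = (½)*(161/490206) = 161/980412 ≈ 0.00016422)
Z - K(-39, -26) = 161/980412 - 1*(-26) = 161/980412 + 26 = 25490873/980412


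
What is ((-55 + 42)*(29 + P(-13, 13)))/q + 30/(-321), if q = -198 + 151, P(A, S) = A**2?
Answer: 274948/5029 ≈ 54.672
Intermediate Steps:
q = -47
((-55 + 42)*(29 + P(-13, 13)))/q + 30/(-321) = ((-55 + 42)*(29 + (-13)**2))/(-47) + 30/(-321) = -13*(29 + 169)*(-1/47) + 30*(-1/321) = -13*198*(-1/47) - 10/107 = -2574*(-1/47) - 10/107 = 2574/47 - 10/107 = 274948/5029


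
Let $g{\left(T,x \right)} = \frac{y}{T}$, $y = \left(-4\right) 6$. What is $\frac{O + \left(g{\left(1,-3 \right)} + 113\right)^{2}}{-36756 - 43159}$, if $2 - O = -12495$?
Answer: $- \frac{20418}{79915} \approx -0.2555$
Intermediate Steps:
$y = -24$
$O = 12497$ ($O = 2 - -12495 = 2 + 12495 = 12497$)
$g{\left(T,x \right)} = - \frac{24}{T}$
$\frac{O + \left(g{\left(1,-3 \right)} + 113\right)^{2}}{-36756 - 43159} = \frac{12497 + \left(- \frac{24}{1} + 113\right)^{2}}{-36756 - 43159} = \frac{12497 + \left(\left(-24\right) 1 + 113\right)^{2}}{-79915} = \left(12497 + \left(-24 + 113\right)^{2}\right) \left(- \frac{1}{79915}\right) = \left(12497 + 89^{2}\right) \left(- \frac{1}{79915}\right) = \left(12497 + 7921\right) \left(- \frac{1}{79915}\right) = 20418 \left(- \frac{1}{79915}\right) = - \frac{20418}{79915}$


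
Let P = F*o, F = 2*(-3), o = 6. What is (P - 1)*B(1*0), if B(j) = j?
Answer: 0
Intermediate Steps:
F = -6
P = -36 (P = -6*6 = -36)
(P - 1)*B(1*0) = (-36 - 1)*(1*0) = -37*0 = 0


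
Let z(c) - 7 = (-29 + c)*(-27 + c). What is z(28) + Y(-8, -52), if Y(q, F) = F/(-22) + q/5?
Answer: 372/55 ≈ 6.7636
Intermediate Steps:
Y(q, F) = -F/22 + q/5 (Y(q, F) = F*(-1/22) + q*(⅕) = -F/22 + q/5)
z(c) = 7 + (-29 + c)*(-27 + c)
z(28) + Y(-8, -52) = (790 + 28² - 56*28) + (-1/22*(-52) + (⅕)*(-8)) = (790 + 784 - 1568) + (26/11 - 8/5) = 6 + 42/55 = 372/55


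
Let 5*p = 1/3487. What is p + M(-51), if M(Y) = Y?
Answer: -889184/17435 ≈ -51.000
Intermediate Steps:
p = 1/17435 (p = (1/5)/3487 = (1/5)*(1/3487) = 1/17435 ≈ 5.7356e-5)
p + M(-51) = 1/17435 - 51 = -889184/17435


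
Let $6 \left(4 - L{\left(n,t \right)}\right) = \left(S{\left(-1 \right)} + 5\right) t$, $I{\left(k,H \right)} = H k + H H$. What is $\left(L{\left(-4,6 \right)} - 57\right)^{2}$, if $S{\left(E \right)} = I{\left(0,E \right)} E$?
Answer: $3249$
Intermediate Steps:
$I{\left(k,H \right)} = H^{2} + H k$ ($I{\left(k,H \right)} = H k + H^{2} = H^{2} + H k$)
$S{\left(E \right)} = E^{3}$ ($S{\left(E \right)} = E \left(E + 0\right) E = E E E = E^{2} E = E^{3}$)
$L{\left(n,t \right)} = 4 - \frac{2 t}{3}$ ($L{\left(n,t \right)} = 4 - \frac{\left(\left(-1\right)^{3} + 5\right) t}{6} = 4 - \frac{\left(-1 + 5\right) t}{6} = 4 - \frac{4 t}{6} = 4 - \frac{2 t}{3}$)
$\left(L{\left(-4,6 \right)} - 57\right)^{2} = \left(\left(4 - 4\right) - 57\right)^{2} = \left(0 - 57\right)^{2} = \left(-57\right)^{2} = 3249$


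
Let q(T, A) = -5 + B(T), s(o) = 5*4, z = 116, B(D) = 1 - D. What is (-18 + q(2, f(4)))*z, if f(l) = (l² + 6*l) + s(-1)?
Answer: -2784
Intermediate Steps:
s(o) = 20
f(l) = 20 + l² + 6*l (f(l) = (l² + 6*l) + 20 = 20 + l² + 6*l)
q(T, A) = -4 - T (q(T, A) = -5 + (1 - T) = -4 - T)
(-18 + q(2, f(4)))*z = (-18 + (-4 - 1*2))*116 = (-18 + (-4 - 2))*116 = (-18 - 6)*116 = -24*116 = -2784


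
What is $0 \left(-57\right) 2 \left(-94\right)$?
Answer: $0$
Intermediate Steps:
$0 \left(-57\right) 2 \left(-94\right) = 0 \left(-188\right) = 0$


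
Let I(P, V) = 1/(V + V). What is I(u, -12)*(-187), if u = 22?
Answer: 187/24 ≈ 7.7917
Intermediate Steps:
I(P, V) = 1/(2*V)
I(u, -12)*(-187) = ((1/2)/(-12))*(-187) = ((1/2)*(-1/12))*(-187) = -1/24*(-187) = 187/24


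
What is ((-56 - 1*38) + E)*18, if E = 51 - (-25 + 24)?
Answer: -756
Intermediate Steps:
E = 52 (E = 51 - 1*(-1) = 51 + 1 = 52)
((-56 - 1*38) + E)*18 = ((-56 - 1*38) + 52)*18 = ((-56 - 38) + 52)*18 = (-94 + 52)*18 = -42*18 = -756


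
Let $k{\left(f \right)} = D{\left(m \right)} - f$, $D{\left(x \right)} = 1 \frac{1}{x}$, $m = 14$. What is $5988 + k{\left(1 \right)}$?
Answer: $\frac{83819}{14} \approx 5987.1$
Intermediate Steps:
$D{\left(x \right)} = \frac{1}{x}$
$k{\left(f \right)} = \frac{1}{14} - f$
$5988 + k{\left(1 \right)} = 5988 + \left(\frac{1}{14} - 1\right) = 5988 - \frac{13}{14} = \frac{83819}{14}$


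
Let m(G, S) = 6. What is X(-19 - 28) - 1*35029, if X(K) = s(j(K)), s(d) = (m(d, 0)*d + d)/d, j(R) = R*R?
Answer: -35022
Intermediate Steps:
j(R) = R²
s(d) = 7 (s(d) = (6*d + d)/d = (7*d)/d = 7)
X(K) = 7
X(-19 - 28) - 1*35029 = 7 - 1*35029 = 7 - 35029 = -35022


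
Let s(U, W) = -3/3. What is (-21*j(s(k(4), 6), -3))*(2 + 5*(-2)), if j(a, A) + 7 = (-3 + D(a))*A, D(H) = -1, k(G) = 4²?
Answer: 840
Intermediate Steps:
k(G) = 16
s(U, W) = -1 (s(U, W) = -3*⅓ = -1)
j(a, A) = -7 - 4*A (j(a, A) = -7 + (-3 - 1)*A = -7 - 4*A)
(-21*j(s(k(4), 6), -3))*(2 + 5*(-2)) = (-21*(-7 - 4*(-3)))*(2 + 5*(-2)) = (-21*(-7 + 12))*(2 - 10) = -21*5*(-8) = -105*(-8) = 840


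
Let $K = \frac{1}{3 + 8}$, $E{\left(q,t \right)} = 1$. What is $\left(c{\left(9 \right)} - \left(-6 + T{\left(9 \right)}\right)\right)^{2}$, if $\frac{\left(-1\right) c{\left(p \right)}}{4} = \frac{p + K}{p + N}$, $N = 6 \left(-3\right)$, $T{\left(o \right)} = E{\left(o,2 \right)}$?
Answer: $\frac{801025}{9801} \approx 81.729$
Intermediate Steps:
$T{\left(o \right)} = 1$
$N = -18$
$K = \frac{1}{11} \approx 0.090909$
$c{\left(p \right)} = - \frac{4 \left(\frac{1}{11} + p\right)}{-18 + p}$ ($c{\left(p \right)} = - 4 \frac{p + \frac{1}{11}}{p - 18} = - 4 \frac{\frac{1}{11} + p}{-18 + p} = - \frac{4 \left(\frac{1}{11} + p\right)}{-18 + p}$)
$\left(c{\left(9 \right)} - \left(-6 + T{\left(9 \right)}\right)\right)^{2} = \left(\frac{4 \left(-1 - 99\right)}{11 \left(-18 + 9\right)} + \left(6 - 1\right)\right)^{2} = \left(\frac{4 \left(-1 - 99\right)}{11 \left(-9\right)} + \left(6 - 1\right)\right)^{2} = \left(\frac{4}{11} \left(- \frac{1}{9}\right) \left(-100\right) + 5\right)^{2} = \left(\frac{400}{99} + 5\right)^{2} = \left(\frac{895}{99}\right)^{2} = \frac{801025}{9801}$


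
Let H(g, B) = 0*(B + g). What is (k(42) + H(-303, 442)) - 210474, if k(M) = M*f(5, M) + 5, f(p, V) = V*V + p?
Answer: -136171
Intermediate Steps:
f(p, V) = p + V² (f(p, V) = V² + p = p + V²)
H(g, B) = 0
k(M) = 5 + M*(5 + M²) (k(M) = M*(5 + M²) + 5 = 5 + M*(5 + M²))
(k(42) + H(-303, 442)) - 210474 = ((5 + 42*(5 + 42²)) + 0) - 210474 = ((5 + 42*(5 + 1764)) + 0) - 210474 = ((5 + 42*1769) + 0) - 210474 = ((5 + 74298) + 0) - 210474 = (74303 + 0) - 210474 = 74303 - 210474 = -136171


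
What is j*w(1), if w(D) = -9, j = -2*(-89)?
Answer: -1602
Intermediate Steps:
j = 178
j*w(1) = 178*(-9) = -1602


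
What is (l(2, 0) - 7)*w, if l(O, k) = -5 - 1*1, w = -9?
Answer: 117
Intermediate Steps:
l(O, k) = -6 (l(O, k) = -5 - 1 = -6)
(l(2, 0) - 7)*w = (-6 - 7)*(-9) = -13*(-9) = 117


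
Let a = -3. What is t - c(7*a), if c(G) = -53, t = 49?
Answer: 102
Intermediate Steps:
t - c(7*a) = 49 - 1*(-53) = 49 + 53 = 102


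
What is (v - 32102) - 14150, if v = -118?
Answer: -46370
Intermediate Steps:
(v - 32102) - 14150 = (-118 - 32102) - 14150 = -32220 - 14150 = -46370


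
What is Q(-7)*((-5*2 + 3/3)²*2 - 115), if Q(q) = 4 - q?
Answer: 517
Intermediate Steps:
Q(-7)*((-5*2 + 3/3)²*2 - 115) = (4 - 1*(-7))*((-5*2 + 3/3)²*2 - 115) = (4 + 7)*((-10 + 3*(⅓))²*2 - 115) = 11*((-10 + 1)²*2 - 115) = 11*((-9)²*2 - 115) = 11*(81*2 - 115) = 11*(162 - 115) = 11*47 = 517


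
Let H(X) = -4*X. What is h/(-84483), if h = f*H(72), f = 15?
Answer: 160/3129 ≈ 0.051135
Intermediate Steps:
h = -4320 (h = 15*(-4*72) = 15*(-288) = -4320)
h/(-84483) = -4320/(-84483) = -4320*(-1/84483) = 160/3129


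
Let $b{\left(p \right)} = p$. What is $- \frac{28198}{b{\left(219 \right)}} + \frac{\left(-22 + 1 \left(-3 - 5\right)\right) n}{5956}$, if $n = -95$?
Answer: $- \frac{83661569}{652182} \approx -128.28$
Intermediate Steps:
$- \frac{28198}{b{\left(219 \right)}} + \frac{\left(-22 + 1 \left(-3 - 5\right)\right) n}{5956} = - \frac{28198}{219} + \frac{\left(-22 + 1 \left(-3 - 5\right)\right) \left(-95\right)}{5956} = \left(-28198\right) \frac{1}{219} + \left(-22 + 1 \left(-8\right)\right) \left(-95\right) \frac{1}{5956} = - \frac{28198}{219} + \left(-22 - 8\right) \left(-95\right) \frac{1}{5956} = - \frac{28198}{219} + \left(-30\right) \left(-95\right) \frac{1}{5956} = - \frac{28198}{219} + 2850 \cdot \frac{1}{5956} = - \frac{28198}{219} + \frac{1425}{2978} = - \frac{83661569}{652182}$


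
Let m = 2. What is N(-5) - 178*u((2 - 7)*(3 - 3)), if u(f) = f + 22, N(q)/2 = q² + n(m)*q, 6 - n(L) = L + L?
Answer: -3886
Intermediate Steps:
n(L) = 6 - 2*L (n(L) = 6 - (L + L) = 6 - 2*L)
N(q) = 2*q² + 4*q (N(q) = 2*(q² + (6 - 2*2)*q) = 2*(q² + (6 - 4)*q) = 2*(q² + 2*q) = 2*q² + 4*q)
u(f) = 22 + f
N(-5) - 178*u((2 - 7)*(3 - 3)) = 2*(-5)*(2 - 5) - 178*(22 + (2 - 7)*(3 - 3)) = 2*(-5)*(-3) - 178*(22 - 5*0) = 30 - 178*(22 + 0) = 30 - 178*22 = 30 - 3916 = -3886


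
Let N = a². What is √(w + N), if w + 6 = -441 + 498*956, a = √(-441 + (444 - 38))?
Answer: √475606 ≈ 689.64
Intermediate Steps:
a = I*√35 (a = √(-441 + 406) = √(-35) = I*√35 ≈ 5.9161*I)
N = -35 (N = (I*√35)² = -35)
w = 475641 (w = -6 + (-441 + 498*956) = -6 + (-441 + 476088) = -6 + 475647 = 475641)
√(w + N) = √(475641 - 35) = √475606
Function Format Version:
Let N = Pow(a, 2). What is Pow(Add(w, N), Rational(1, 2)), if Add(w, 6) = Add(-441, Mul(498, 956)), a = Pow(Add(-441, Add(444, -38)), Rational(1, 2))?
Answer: Pow(475606, Rational(1, 2)) ≈ 689.64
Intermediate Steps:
a = Mul(I, Pow(35, Rational(1, 2))) (a = Pow(Add(-441, 406), Rational(1, 2)) = Pow(-35, Rational(1, 2)) = Mul(I, Pow(35, Rational(1, 2))) ≈ Mul(5.9161, I))
N = -35 (N = Pow(Mul(I, Pow(35, Rational(1, 2))), 2) = -35)
w = 475641 (w = Add(-6, Add(-441, Mul(498, 956))) = Add(-6, Add(-441, 476088)) = Add(-6, 475647) = 475641)
Pow(Add(w, N), Rational(1, 2)) = Pow(Add(475641, -35), Rational(1, 2)) = Pow(475606, Rational(1, 2))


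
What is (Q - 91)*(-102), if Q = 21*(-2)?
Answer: 13566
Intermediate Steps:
Q = -42
(Q - 91)*(-102) = (-42 - 91)*(-102) = -133*(-102) = 13566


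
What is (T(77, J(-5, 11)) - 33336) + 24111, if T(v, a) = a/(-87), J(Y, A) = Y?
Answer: -802570/87 ≈ -9224.9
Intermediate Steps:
T(v, a) = -a/87 (T(v, a) = a*(-1/87) = -a/87)
(T(77, J(-5, 11)) - 33336) + 24111 = (-1/87*(-5) - 33336) + 24111 = (5/87 - 33336) + 24111 = -2900227/87 + 24111 = -802570/87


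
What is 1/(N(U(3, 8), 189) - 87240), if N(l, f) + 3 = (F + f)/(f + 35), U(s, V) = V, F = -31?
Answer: -112/9771137 ≈ -1.1462e-5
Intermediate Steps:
N(l, f) = -3 + (-31 + f)/(35 + f) (N(l, f) = -3 + (-31 + f)/(f + 35) = -3 + (-31 + f)/(35 + f))
1/(N(U(3, 8), 189) - 87240) = 1/(2*(-68 - 1*189)/(35 + 189) - 87240) = 1/(2*(-68 - 189)/224 - 87240) = 1/(2*(1/224)*(-257) - 87240) = 1/(-257/112 - 87240) = 1/(-9771137/112) = -112/9771137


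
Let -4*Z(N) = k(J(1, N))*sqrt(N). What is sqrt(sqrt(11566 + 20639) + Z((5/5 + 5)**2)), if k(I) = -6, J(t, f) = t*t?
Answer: sqrt(9 + sqrt(32205)) ≈ 13.728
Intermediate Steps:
J(t, f) = t**2
Z(N) = 3*sqrt(N)/2 (Z(N) = -(-3)*sqrt(N)/2 = 3*sqrt(N)/2)
sqrt(sqrt(11566 + 20639) + Z((5/5 + 5)**2)) = sqrt(sqrt(11566 + 20639) + 3*sqrt((5/5 + 5)**2)/2) = sqrt(sqrt(32205) + 3*sqrt((5*(1/5) + 5)**2)/2) = sqrt(sqrt(32205) + 3*sqrt((1 + 5)**2)/2) = sqrt(sqrt(32205) + 3*sqrt(6**2)/2) = sqrt(sqrt(32205) + 3*sqrt(36)/2) = sqrt(sqrt(32205) + (3/2)*6) = sqrt(sqrt(32205) + 9) = sqrt(9 + sqrt(32205))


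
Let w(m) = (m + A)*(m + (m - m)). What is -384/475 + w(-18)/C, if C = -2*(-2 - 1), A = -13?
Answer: 43791/475 ≈ 92.192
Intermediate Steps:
w(m) = m*(-13 + m) (w(m) = (m - 13)*(m + (m - m)) = (-13 + m)*(m + 0) = (-13 + m)*m = m*(-13 + m))
C = 6 (C = -2*(-3) = 6)
-384/475 + w(-18)/C = -384/475 - 18*(-13 - 18)/6 = -384*1/475 - 18*(-31)*(⅙) = -384/475 + 558*(⅙) = -384/475 + 93 = 43791/475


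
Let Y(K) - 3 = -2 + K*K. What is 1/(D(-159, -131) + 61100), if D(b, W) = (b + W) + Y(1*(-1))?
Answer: 1/60812 ≈ 1.6444e-5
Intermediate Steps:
Y(K) = 1 + K² (Y(K) = 3 + (-2 + K*K) = 3 + (-2 + K²) = 1 + K²)
D(b, W) = 2 + W + b (D(b, W) = (b + W) + (1 + (1*(-1))²) = (W + b) + (1 + (-1)²) = (W + b) + (1 + 1) = (W + b) + 2 = 2 + W + b)
1/(D(-159, -131) + 61100) = 1/((2 - 131 - 159) + 61100) = 1/(-288 + 61100) = 1/60812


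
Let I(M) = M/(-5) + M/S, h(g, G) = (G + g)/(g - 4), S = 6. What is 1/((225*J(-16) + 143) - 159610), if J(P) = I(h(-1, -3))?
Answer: -1/159473 ≈ -6.2707e-6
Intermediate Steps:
h(g, G) = (G + g)/(-4 + g)
I(M) = -M/30 (I(M) = M/(-5) + M/6 = M*(-1/5) + M*(1/6) = -M/5 + M/6 = -M/30)
J(P) = -2/75 (J(P) = -(-3 - 1)/(30*(-4 - 1)) = -(-4)/(30*(-5)) = -(-1)*(-4)/150 = -1/30*4/5 = -2/75)
1/((225*J(-16) + 143) - 159610) = 1/((225*(-2/75) + 143) - 159610) = 1/((-6 + 143) - 159610) = 1/(137 - 159610) = 1/(-159473) = -1/159473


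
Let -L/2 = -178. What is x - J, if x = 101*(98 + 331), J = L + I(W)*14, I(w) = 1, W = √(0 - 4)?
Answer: 42959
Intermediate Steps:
W = 2*I (W = √(-4) = 2*I ≈ 2.0*I)
L = 356 (L = -2*(-178) = 356)
J = 370 (J = 356 + 1*14 = 356 + 14 = 370)
x = 43329 (x = 101*429 = 43329)
x - J = 43329 - 1*370 = 43329 - 370 = 42959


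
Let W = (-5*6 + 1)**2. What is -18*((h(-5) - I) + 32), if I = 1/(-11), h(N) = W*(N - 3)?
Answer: 1325790/11 ≈ 1.2053e+5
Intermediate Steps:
W = 841 (W = (-30 + 1)**2 = (-29)**2 = 841)
h(N) = -2523 + 841*N (h(N) = 841*(N - 3) = 841*(-3 + N) = -2523 + 841*N)
I = -1/11 ≈ -0.090909
-18*((h(-5) - I) + 32) = -18*(((-2523 + 841*(-5)) - 1*(-1/11)) + 32) = -18*(((-2523 - 4205) + 1/11) + 32) = -18*((-6728 + 1/11) + 32) = -18*(-74007/11 + 32) = -18*(-73655/11) = 1325790/11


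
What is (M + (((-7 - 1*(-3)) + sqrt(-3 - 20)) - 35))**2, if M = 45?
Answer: (6 + I*sqrt(23))**2 ≈ 13.0 + 57.55*I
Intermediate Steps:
(M + (((-7 - 1*(-3)) + sqrt(-3 - 20)) - 35))**2 = (45 + (((-7 - 1*(-3)) + sqrt(-3 - 20)) - 35))**2 = (45 + (((-7 + 3) + sqrt(-23)) - 35))**2 = (45 + ((-4 + I*sqrt(23)) - 35))**2 = (45 + (-39 + I*sqrt(23)))**2 = (6 + I*sqrt(23))**2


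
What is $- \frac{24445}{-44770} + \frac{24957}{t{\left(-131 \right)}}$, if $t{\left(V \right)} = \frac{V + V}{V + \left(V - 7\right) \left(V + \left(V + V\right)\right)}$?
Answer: $- \frac{23072756534}{4477} \approx -5.1536 \cdot 10^{6}$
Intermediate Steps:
$t{\left(V \right)} = \frac{2 V}{V + 3 V \left(-7 + V\right)}$ ($t{\left(V \right)} = \frac{2 V}{V + \left(-7 + V\right) \left(V + 2 V\right)} = \frac{2 V}{V + \left(-7 + V\right) 3 V} = \frac{2 V}{V + 3 V \left(-7 + V\right)}$)
$- \frac{24445}{-44770} + \frac{24957}{t{\left(-131 \right)}} = - \frac{24445}{-44770} + \frac{24957}{2 \frac{1}{-20 + 3 \left(-131\right)}} = \left(-24445\right) \left(- \frac{1}{44770}\right) + \frac{24957}{2 \frac{1}{-20 - 393}} = \frac{4889}{8954} + \frac{24957}{2 \frac{1}{-413}} = \frac{4889}{8954} + \frac{24957}{2 \left(- \frac{1}{413}\right)} = \frac{4889}{8954} + \frac{24957}{- \frac{2}{413}} = \frac{4889}{8954} + 24957 \left(- \frac{413}{2}\right) = \frac{4889}{8954} - \frac{10307241}{2} = - \frac{23072756534}{4477}$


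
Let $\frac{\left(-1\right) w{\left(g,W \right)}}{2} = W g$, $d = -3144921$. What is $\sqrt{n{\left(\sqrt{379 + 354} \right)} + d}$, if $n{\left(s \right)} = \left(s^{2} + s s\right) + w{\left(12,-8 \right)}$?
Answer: $i \sqrt{3143263} \approx 1772.9 i$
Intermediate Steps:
$w{\left(g,W \right)} = - 2 W g$
$n{\left(s \right)} = 192 + 2 s^{2}$ ($n{\left(s \right)} = \left(s^{2} + s s\right) - \left(-16\right) 12 = \left(s^{2} + s^{2}\right) + 192 = 2 s^{2} + 192 = 192 + 2 s^{2}$)
$\sqrt{n{\left(\sqrt{379 + 354} \right)} + d} = \sqrt{\left(192 + 2 \left(\sqrt{379 + 354}\right)^{2}\right) - 3144921} = \sqrt{\left(192 + 2 \left(\sqrt{733}\right)^{2}\right) - 3144921} = \sqrt{\left(192 + 2 \cdot 733\right) - 3144921} = \sqrt{\left(192 + 1466\right) - 3144921} = \sqrt{1658 - 3144921} = \sqrt{-3143263} = i \sqrt{3143263}$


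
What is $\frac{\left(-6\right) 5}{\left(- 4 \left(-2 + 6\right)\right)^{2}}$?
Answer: $- \frac{15}{128} \approx -0.11719$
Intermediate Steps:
$\frac{\left(-6\right) 5}{\left(- 4 \left(-2 + 6\right)\right)^{2}} = - \frac{30}{\left(\left(-4\right) 4\right)^{2}} = - \frac{30}{\left(-16\right)^{2}} = - \frac{30}{256} = \left(-30\right) \frac{1}{256} = - \frac{15}{128}$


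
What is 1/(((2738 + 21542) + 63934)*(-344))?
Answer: -1/30345616 ≈ -3.2954e-8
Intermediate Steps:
1/(((2738 + 21542) + 63934)*(-344)) = -1/344/(24280 + 63934) = -1/344/88214 = (1/88214)*(-1/344) = -1/30345616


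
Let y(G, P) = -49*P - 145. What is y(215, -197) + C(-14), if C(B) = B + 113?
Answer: 9607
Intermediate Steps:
y(G, P) = -145 - 49*P
C(B) = 113 + B
y(215, -197) + C(-14) = (-145 - 49*(-197)) + (113 - 14) = (-145 + 9653) + 99 = 9508 + 99 = 9607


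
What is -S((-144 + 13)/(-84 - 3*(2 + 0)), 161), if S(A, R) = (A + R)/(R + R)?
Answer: -14621/28980 ≈ -0.50452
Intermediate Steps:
S(A, R) = (A + R)/(2*R) (S(A, R) = (A + R)/((2*R)) = (A + R)*(1/(2*R)) = (A + R)/(2*R))
-S((-144 + 13)/(-84 - 3*(2 + 0)), 161) = -((-144 + 13)/(-84 - 3*(2 + 0)) + 161)/(2*161) = -(-131/(-84 - 3*2) + 161)/(2*161) = -(-131/(-84 - 6) + 161)/(2*161) = -(-131/(-90) + 161)/(2*161) = -(-131*(-1/90) + 161)/(2*161) = -(131/90 + 161)/(2*161) = -14621/(2*161*90) = -1*14621/28980 = -14621/28980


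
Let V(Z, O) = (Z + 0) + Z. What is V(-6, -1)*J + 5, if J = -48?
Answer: 581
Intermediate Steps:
V(Z, O) = 2*Z (V(Z, O) = Z + Z = 2*Z)
V(-6, -1)*J + 5 = (2*(-6))*(-48) + 5 = -12*(-48) + 5 = 576 + 5 = 581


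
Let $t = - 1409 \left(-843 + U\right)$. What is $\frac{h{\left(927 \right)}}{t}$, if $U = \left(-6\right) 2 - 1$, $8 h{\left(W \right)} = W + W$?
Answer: $\frac{927}{4824416} \approx 0.00019215$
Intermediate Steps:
$h{\left(W \right)} = \frac{W}{4}$ ($h{\left(W \right)} = \frac{W + W}{8} = \frac{2 W}{8} = \frac{W}{4}$)
$U = -13$ ($U = -12 - 1 = -13$)
$t = 1206104$ ($t = - 1409 \left(-843 - 13\right) = \left(-1409\right) \left(-856\right) = 1206104$)
$\frac{h{\left(927 \right)}}{t} = \frac{\frac{1}{4} \cdot 927}{1206104} = \frac{927}{4} \cdot \frac{1}{1206104} = \frac{927}{4824416}$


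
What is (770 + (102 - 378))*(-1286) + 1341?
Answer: -633943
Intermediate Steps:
(770 + (102 - 378))*(-1286) + 1341 = (770 - 276)*(-1286) + 1341 = 494*(-1286) + 1341 = -635284 + 1341 = -633943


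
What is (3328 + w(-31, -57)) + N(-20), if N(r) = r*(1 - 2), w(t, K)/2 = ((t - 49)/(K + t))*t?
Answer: 36208/11 ≈ 3291.6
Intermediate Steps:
w(t, K) = 2*t*(-49 + t)/(K + t) (w(t, K) = 2*(((t - 49)/(K + t))*t) = 2*(((-49 + t)/(K + t))*t) = 2*(t*(-49 + t)/(K + t)) = 2*t*(-49 + t)/(K + t))
N(r) = -r (N(r) = r*(-1) = -r)
(3328 + w(-31, -57)) + N(-20) = (3328 + 2*(-31)*(-49 - 31)/(-57 - 31)) - 1*(-20) = (3328 + 2*(-31)*(-80)/(-88)) + 20 = (3328 + 2*(-31)*(-1/88)*(-80)) + 20 = (3328 - 620/11) + 20 = 35988/11 + 20 = 36208/11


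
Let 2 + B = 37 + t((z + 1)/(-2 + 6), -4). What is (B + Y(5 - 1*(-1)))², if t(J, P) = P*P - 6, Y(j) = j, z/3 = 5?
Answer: 2601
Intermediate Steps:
z = 15 (z = 3*5 = 15)
t(J, P) = -6 + P² (t(J, P) = P² - 6 = -6 + P²)
B = 45 (B = -2 + (37 + (-6 + (-4)²)) = -2 + (37 + (-6 + 16)) = -2 + (37 + 10) = -2 + 47 = 45)
(B + Y(5 - 1*(-1)))² = (45 + (5 - 1*(-1)))² = (45 + (5 + 1))² = (45 + 6)² = 51² = 2601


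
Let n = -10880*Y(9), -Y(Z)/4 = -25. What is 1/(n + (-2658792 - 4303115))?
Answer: -1/8049907 ≈ -1.2422e-7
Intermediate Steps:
Y(Z) = 100 (Y(Z) = -4*(-25) = 100)
n = -1088000 (n = -10880*100 = -1088000)
1/(n + (-2658792 - 4303115)) = 1/(-1088000 + (-2658792 - 4303115)) = 1/(-1088000 - 6961907) = 1/(-8049907) = -1/8049907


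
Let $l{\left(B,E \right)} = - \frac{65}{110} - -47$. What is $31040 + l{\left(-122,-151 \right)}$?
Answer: $\frac{683901}{22} \approx 31086.0$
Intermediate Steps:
$l{\left(B,E \right)} = \frac{1021}{22}$ ($l{\left(B,E \right)} = \left(-65\right) \frac{1}{110} + 47 = - \frac{13}{22} + 47 = \frac{1021}{22}$)
$31040 + l{\left(-122,-151 \right)} = 31040 + \frac{1021}{22} = \frac{683901}{22}$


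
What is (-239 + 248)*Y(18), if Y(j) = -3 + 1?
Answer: -18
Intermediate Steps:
Y(j) = -2
(-239 + 248)*Y(18) = (-239 + 248)*(-2) = 9*(-2) = -18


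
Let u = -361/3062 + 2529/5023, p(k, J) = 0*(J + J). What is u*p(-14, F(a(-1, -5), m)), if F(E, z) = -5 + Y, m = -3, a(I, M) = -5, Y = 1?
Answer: 0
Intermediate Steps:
F(E, z) = -4 (F(E, z) = -5 + 1 = -4)
p(k, J) = 0 (p(k, J) = 0*(2*J) = 0)
u = 5930495/15380426 (u = -361*1/3062 + 2529*(1/5023) = -361/3062 + 2529/5023 = 5930495/15380426 ≈ 0.38559)
u*p(-14, F(a(-1, -5), m)) = (5930495/15380426)*0 = 0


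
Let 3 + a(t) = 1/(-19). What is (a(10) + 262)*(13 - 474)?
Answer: -2268120/19 ≈ -1.1937e+5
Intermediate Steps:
a(t) = -58/19 (a(t) = -3 + 1/(-19) = -3 - 1/19 = -58/19)
(a(10) + 262)*(13 - 474) = (-58/19 + 262)*(13 - 474) = (4920/19)*(-461) = -2268120/19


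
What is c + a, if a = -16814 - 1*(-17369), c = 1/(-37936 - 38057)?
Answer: 42176114/75993 ≈ 555.00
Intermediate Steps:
c = -1/75993 (c = 1/(-75993) = -1/75993 ≈ -1.3159e-5)
a = 555 (a = -16814 + 17369 = 555)
c + a = -1/75993 + 555 = 42176114/75993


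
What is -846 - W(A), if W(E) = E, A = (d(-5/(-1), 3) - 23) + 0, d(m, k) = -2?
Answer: -821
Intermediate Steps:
A = -25 (A = (-2 - 23) + 0 = -25 + 0 = -25)
-846 - W(A) = -846 - 1*(-25) = -846 + 25 = -821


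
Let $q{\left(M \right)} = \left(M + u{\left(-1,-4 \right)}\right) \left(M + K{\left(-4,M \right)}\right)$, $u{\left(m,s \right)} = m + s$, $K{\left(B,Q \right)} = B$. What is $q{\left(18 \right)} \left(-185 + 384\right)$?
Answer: $36218$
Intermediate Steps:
$q{\left(M \right)} = \left(-5 + M\right) \left(-4 + M\right)$ ($q{\left(M \right)} = \left(M - 5\right) \left(M - 4\right) = \left(M - 5\right) \left(-4 + M\right) = \left(-5 + M\right) \left(-4 + M\right)$)
$q{\left(18 \right)} \left(-185 + 384\right) = \left(20 + 18^{2} - 162\right) \left(-185 + 384\right) = \left(20 + 324 - 162\right) 199 = 182 \cdot 199 = 36218$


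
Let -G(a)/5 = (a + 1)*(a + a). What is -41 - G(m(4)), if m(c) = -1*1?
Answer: -41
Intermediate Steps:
m(c) = -1
G(a) = -10*a*(1 + a) (G(a) = -5*(a + 1)*(a + a) = -5*(1 + a)*2*a = -10*a*(1 + a))
-41 - G(m(4)) = -41 - (-10)*(-1)*(1 - 1) = -41 - (-10)*(-1)*0 = -41 - 1*0 = -41 + 0 = -41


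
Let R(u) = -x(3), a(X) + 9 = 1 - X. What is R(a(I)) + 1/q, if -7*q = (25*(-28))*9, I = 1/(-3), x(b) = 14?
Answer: -12599/900 ≈ -13.999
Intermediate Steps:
I = -⅓ ≈ -0.33333
a(X) = -8 - X (a(X) = -9 + (1 - X) = -8 - X)
q = 900 (q = -25*(-28)*9/7 = -(-100)*9 = -⅐*(-6300) = 900)
R(u) = -14 (R(u) = -1*14 = -14)
R(a(I)) + 1/q = -14 + 1/900 = -12599/900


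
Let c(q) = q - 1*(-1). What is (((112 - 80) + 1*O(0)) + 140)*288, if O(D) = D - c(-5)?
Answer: 50688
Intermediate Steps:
c(q) = 1 + q (c(q) = q + 1 = 1 + q)
O(D) = 4 + D (O(D) = D - (1 - 5) = D - 1*(-4) = D + 4 = 4 + D)
(((112 - 80) + 1*O(0)) + 140)*288 = (((112 - 80) + 1*(4 + 0)) + 140)*288 = ((32 + 1*4) + 140)*288 = ((32 + 4) + 140)*288 = (36 + 140)*288 = 176*288 = 50688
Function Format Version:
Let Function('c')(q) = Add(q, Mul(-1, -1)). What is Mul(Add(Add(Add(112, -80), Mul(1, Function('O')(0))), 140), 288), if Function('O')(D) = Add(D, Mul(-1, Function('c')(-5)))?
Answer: 50688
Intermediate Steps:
Function('c')(q) = Add(1, q) (Function('c')(q) = Add(q, 1) = Add(1, q))
Function('O')(D) = Add(4, D) (Function('O')(D) = Add(D, Mul(-1, Add(1, -5))) = Add(D, Mul(-1, -4)) = Add(D, 4) = Add(4, D))
Mul(Add(Add(Add(112, -80), Mul(1, Function('O')(0))), 140), 288) = Mul(Add(Add(Add(112, -80), Mul(1, Add(4, 0))), 140), 288) = Mul(Add(Add(32, Mul(1, 4)), 140), 288) = Mul(Add(Add(32, 4), 140), 288) = Mul(Add(36, 140), 288) = Mul(176, 288) = 50688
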